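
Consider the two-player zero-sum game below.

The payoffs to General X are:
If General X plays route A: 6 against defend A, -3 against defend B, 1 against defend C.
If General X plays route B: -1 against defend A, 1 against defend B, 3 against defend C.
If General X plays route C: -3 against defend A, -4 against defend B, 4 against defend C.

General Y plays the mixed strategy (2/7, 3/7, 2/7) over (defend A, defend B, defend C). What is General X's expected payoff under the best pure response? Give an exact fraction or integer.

1

route A: (6)·(2/7) + (-3)·(3/7) + (1)·(2/7) = 5/7.
route B: (-1)·(2/7) + (1)·(3/7) + (3)·(2/7) = 1.
route C: (-3)·(2/7) + (-4)·(3/7) + (4)·(2/7) = -10/7.
The best pure response is route B with expected payoff 1.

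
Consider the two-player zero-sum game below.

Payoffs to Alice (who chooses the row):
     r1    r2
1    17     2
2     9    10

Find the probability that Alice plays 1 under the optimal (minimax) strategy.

Row minima are 2 and 9, so Alice's maximin is 9; column maxima are 17 and 10, so Bob's minimax is 10. These differ, so the equilibrium is in mixed strategies.
Let Alice play 1 with probability p. Bob is indifferent when 17p + 9(1−p) = 2p + 10(1−p), giving p = 1/16.

1/16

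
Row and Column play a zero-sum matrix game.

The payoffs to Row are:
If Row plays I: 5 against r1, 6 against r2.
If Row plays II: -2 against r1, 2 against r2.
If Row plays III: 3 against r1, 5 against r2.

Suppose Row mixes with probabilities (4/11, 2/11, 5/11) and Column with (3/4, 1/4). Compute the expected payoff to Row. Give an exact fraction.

73/22

Against (3/4, 1/4), each row's expected payoff is I: 21/4; II: -1; III: 7/2.
Taking the (4/11, 2/11, 5/11)-weighted average: (4/11)·(21/4) + (2/11)·(-1) + (5/11)·(7/2) = 73/22.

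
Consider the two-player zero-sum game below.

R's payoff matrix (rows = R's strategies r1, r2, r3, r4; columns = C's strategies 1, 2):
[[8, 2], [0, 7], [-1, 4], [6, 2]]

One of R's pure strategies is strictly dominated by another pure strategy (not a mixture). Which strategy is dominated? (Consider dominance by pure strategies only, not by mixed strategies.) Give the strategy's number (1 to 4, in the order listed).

Compare r3 with r2: 0 > -1, 7 > 4.
So r2 strictly dominates r3 for R; r3 is strictly dominated.

3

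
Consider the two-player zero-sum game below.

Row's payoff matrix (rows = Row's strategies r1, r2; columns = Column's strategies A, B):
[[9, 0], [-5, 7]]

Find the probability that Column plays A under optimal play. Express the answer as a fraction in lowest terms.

Row minima are 0 and -5, so Row's maximin is 0; column maxima are 9 and 7, so Column's minimax is 7. These differ, so the equilibrium is in mixed strategies.
Let Column play A with probability q. Row is indifferent when 9q = −5q + 7(1−q), giving q = 1/3.

1/3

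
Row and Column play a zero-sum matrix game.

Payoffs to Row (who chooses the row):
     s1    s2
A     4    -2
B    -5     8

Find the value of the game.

Row minima are -2 and -5, so Row's maximin is -2; column maxima are 4 and 8, so Column's minimax is 4. These differ, so the equilibrium is in mixed strategies.
Let Row play A with probability p. Column is indifferent when 4p − 5(1−p) = −2p + 8(1−p), giving p = 13/19.
Let Column play s1 with probability q. Row is indifferent when 4q − 2(1−q) = −5q + 8(1−q), giving q = 10/19.
The value is 4·(10/19) + (-2)·(9/19) = 22/19.

22/19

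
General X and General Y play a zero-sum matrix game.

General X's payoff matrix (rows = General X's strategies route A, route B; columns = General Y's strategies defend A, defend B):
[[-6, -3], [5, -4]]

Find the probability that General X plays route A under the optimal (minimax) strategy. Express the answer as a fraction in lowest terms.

3/4

Row minima are -6 and -4, so General X's maximin is -4; column maxima are 5 and -3, so General Y's minimax is -3. These differ, so the equilibrium is in mixed strategies.
Let General X play route A with probability p. General Y is indifferent when −6p + 5(1−p) = −3p − 4(1−p), giving p = 3/4.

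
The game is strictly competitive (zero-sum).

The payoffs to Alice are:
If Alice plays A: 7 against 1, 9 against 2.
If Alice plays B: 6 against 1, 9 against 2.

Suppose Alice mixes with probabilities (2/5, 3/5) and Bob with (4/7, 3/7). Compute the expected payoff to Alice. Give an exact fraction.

263/35

Against (4/7, 3/7), each row's expected payoff is A: 55/7; B: 51/7.
Taking the (2/5, 3/5)-weighted average: (2/5)·(55/7) + (3/5)·(51/7) = 263/35.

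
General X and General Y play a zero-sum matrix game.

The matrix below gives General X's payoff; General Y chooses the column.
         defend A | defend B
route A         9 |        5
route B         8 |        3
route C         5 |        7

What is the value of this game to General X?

Row route B is strictly dominated by row route A, so General X never plays it.
The remaining 2×2 game on (route A, route C) × (defend A, defend B) has no saddle point. Let General X play route A with probability p; indifference gives 9p + 5(1−p) = 5p + 7(1−p), so p = 1/3.
Similarly General Y's optimal q on defend A is 1/3, and the value is 9·(1/3) + (5)·(2/3) = 19/3.

19/3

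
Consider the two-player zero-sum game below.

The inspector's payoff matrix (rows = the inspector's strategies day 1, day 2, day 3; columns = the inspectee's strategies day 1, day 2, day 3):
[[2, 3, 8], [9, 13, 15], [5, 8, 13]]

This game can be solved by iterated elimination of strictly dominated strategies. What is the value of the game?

9

Column day 3 is strictly dominated by day 1 for the inspectee (2<8, 9<15, 5<13); eliminate day 3.
Column day 2 is strictly dominated by day 1 for the inspectee (2<3, 9<13, 5<8); eliminate day 2.
Row day 3 is strictly dominated by row day 2 (9>5); eliminate day 3.
Row day 1 is strictly dominated by row day 2 (9>2); eliminate day 1.
Only (day 2, day 1) remains, with payoff 9.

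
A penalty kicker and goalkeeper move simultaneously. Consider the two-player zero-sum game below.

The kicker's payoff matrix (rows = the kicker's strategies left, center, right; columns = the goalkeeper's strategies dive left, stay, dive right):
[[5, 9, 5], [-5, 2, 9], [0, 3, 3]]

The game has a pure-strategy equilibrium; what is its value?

5

Row minima: 5, -5, 0 → the kicker's maximin is 5.
Column maxima: 5, 9, 9 → the goalkeeper's minimax is 5.
They coincide at (left, dive left), so the value is 5.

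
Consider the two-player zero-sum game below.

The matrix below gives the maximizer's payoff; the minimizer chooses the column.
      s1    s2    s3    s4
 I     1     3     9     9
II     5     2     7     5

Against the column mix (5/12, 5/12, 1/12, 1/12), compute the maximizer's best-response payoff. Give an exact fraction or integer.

I: (1)·(5/12) + (3)·(5/12) + (9)·(1/12) + (9)·(1/12) = 19/6.
II: (5)·(5/12) + (2)·(5/12) + (7)·(1/12) + (5)·(1/12) = 47/12.
The best pure response is II with expected payoff 47/12.

47/12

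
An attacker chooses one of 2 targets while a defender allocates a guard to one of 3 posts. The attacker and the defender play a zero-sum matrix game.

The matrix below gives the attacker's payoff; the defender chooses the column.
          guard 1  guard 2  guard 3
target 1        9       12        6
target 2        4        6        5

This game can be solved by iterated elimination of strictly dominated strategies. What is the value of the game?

6

Column guard 2 is strictly dominated by guard 1 for the defender (9<12, 4<6); eliminate guard 2.
Row target 2 is strictly dominated by row target 1 (9>4, 6>5); eliminate target 2.
Column guard 1 is strictly dominated by guard 3 for the defender (6<9); eliminate guard 1.
Only (target 1, guard 3) remains, with payoff 6.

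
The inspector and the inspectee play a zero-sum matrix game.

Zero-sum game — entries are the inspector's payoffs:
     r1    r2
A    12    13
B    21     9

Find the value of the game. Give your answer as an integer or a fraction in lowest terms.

Row minima are 12 and 9, so the inspector's maximin is 12; column maxima are 21 and 13, so the inspectee's minimax is 13. These differ, so the equilibrium is in mixed strategies.
Let the inspector play A with probability p. The inspectee is indifferent when 12p + 21(1−p) = 13p + 9(1−p), giving p = 12/13.
Let the inspectee play r1 with probability q. The inspector is indifferent when 12q + 13(1−q) = 21q + 9(1−q), giving q = 4/13.
The value is 12·(4/13) + (13)·(9/13) = 165/13.

165/13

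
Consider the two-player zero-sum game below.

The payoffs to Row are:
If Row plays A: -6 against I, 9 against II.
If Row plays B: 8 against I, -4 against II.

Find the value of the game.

Row minima are -6 and -4, so Row's maximin is -4; column maxima are 8 and 9, so Column's minimax is 8. These differ, so the equilibrium is in mixed strategies.
Let Row play A with probability p. Column is indifferent when −6p + 8(1−p) = 9p − 4(1−p), giving p = 4/9.
Let Column play I with probability q. Row is indifferent when −6q + 9(1−q) = 8q − 4(1−q), giving q = 13/27.
The value is -6·(13/27) + (9)·(14/27) = 16/9.

16/9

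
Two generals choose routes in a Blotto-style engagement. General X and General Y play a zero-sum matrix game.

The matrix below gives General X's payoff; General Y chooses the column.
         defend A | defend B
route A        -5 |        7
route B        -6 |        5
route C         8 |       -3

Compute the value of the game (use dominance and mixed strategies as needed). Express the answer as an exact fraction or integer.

41/23

Row route B is strictly dominated by row route A, so General X never plays it.
The remaining 2×2 game on (route A, route C) × (defend A, defend B) has no saddle point. Let General X play route A with probability p; indifference gives −5p + 8(1−p) = 7p − 3(1−p), so p = 11/23.
Similarly General Y's optimal q on defend A is 10/23, and the value is -5·(10/23) + (7)·(13/23) = 41/23.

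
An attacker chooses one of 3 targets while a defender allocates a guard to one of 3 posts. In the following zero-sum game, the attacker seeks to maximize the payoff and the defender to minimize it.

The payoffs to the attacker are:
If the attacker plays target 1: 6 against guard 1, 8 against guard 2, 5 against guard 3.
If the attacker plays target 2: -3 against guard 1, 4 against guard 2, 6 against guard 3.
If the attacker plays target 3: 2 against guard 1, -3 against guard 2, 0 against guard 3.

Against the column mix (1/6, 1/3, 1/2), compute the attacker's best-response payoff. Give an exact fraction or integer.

37/6

target 1: (6)·(1/6) + (8)·(1/3) + (5)·(1/2) = 37/6.
target 2: (-3)·(1/6) + (4)·(1/3) + (6)·(1/2) = 23/6.
target 3: (2)·(1/6) + (-3)·(1/3) + (0)·(1/2) = -2/3.
The best pure response is target 1 with expected payoff 37/6.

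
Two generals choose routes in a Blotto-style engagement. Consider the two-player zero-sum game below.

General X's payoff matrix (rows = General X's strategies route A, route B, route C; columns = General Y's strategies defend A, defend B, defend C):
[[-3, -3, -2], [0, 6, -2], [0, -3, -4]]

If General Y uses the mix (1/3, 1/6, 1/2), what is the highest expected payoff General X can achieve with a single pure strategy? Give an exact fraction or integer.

route A: (-3)·(1/3) + (-3)·(1/6) + (-2)·(1/2) = -5/2.
route B: (0)·(1/3) + (6)·(1/6) + (-2)·(1/2) = 0.
route C: (0)·(1/3) + (-3)·(1/6) + (-4)·(1/2) = -5/2.
The best pure response is route B with expected payoff 0.

0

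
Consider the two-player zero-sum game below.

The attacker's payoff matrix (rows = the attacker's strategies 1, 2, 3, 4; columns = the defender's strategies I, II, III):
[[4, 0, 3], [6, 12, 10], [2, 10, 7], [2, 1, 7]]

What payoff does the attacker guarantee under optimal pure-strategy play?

6

Row minima: 0, 6, 2, 1 → the attacker's maximin is 6.
Column maxima: 6, 12, 10 → the defender's minimax is 6.
They coincide at (2, I), so the value is 6.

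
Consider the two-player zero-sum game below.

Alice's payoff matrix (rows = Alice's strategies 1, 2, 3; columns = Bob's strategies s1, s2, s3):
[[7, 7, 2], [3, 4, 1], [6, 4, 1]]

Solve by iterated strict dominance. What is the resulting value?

2

Column s2 is strictly dominated by s3 for Bob (2<7, 1<4, 1<4); eliminate s2.
Column s1 is strictly dominated by s3 for Bob (2<7, 1<3, 1<6); eliminate s1.
Row 2 is strictly dominated by row 1 (2>1); eliminate 2.
Row 3 is strictly dominated by row 1 (2>1); eliminate 3.
Only (1, s3) remains, with payoff 2.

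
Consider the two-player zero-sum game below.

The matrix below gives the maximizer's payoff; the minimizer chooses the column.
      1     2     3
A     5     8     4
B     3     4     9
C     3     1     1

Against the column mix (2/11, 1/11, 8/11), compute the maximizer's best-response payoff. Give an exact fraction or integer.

82/11

A: (5)·(2/11) + (8)·(1/11) + (4)·(8/11) = 50/11.
B: (3)·(2/11) + (4)·(1/11) + (9)·(8/11) = 82/11.
C: (3)·(2/11) + (1)·(1/11) + (1)·(8/11) = 15/11.
The best pure response is B with expected payoff 82/11.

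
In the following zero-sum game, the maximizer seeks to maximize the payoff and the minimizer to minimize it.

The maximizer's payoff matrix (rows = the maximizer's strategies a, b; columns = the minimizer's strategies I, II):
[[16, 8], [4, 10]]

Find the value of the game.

64/7

Row minima are 8 and 4, so the maximizer's maximin is 8; column maxima are 16 and 10, so the minimizer's minimax is 10. These differ, so the equilibrium is in mixed strategies.
Let the maximizer play a with probability p. The minimizer is indifferent when 16p + 4(1−p) = 8p + 10(1−p), giving p = 3/7.
Let the minimizer play I with probability q. The maximizer is indifferent when 16q + 8(1−q) = 4q + 10(1−q), giving q = 1/7.
The value is 16·(1/7) + (8)·(6/7) = 64/7.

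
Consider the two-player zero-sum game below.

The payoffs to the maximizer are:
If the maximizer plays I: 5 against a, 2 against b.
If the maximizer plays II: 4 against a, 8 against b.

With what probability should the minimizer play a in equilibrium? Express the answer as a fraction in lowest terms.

6/7

Row minima are 2 and 4, so the maximizer's maximin is 4; column maxima are 5 and 8, so the minimizer's minimax is 5. These differ, so the equilibrium is in mixed strategies.
Let the minimizer play a with probability q. The maximizer is indifferent when 5q + 2(1−q) = 4q + 8(1−q), giving q = 6/7.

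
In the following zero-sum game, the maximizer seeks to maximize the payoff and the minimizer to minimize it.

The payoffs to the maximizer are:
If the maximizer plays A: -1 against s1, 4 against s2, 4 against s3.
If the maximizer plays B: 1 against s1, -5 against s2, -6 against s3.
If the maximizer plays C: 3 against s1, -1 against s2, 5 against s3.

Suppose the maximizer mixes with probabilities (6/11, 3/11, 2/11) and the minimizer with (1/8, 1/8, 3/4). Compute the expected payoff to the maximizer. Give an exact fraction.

Against (1/8, 1/8, 3/4), each row's expected payoff is A: 27/8; B: -5; C: 4.
Taking the (6/11, 3/11, 2/11)-weighted average: (6/11)·(27/8) + (3/11)·(-5) + (2/11)·(4) = 53/44.

53/44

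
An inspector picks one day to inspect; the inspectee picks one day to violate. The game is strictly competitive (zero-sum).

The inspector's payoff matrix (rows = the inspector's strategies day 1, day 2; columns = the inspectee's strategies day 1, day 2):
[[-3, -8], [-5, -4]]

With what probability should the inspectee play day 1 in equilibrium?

Row minima are -8 and -5, so the inspector's maximin is -5; column maxima are -3 and -4, so the inspectee's minimax is -4. These differ, so the equilibrium is in mixed strategies.
Let the inspectee play day 1 with probability q. The inspector is indifferent when −3q − 8(1−q) = −5q − 4(1−q), giving q = 2/3.

2/3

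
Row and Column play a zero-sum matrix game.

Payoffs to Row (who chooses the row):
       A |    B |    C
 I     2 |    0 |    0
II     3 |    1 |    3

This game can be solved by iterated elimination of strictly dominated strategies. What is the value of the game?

1

Column A is strictly dominated by B for Column (0<2, 1<3); eliminate A.
Row I is strictly dominated by row II (1>0, 3>0); eliminate I.
Column C is strictly dominated by B for Column (1<3); eliminate C.
Only (II, B) remains, with payoff 1.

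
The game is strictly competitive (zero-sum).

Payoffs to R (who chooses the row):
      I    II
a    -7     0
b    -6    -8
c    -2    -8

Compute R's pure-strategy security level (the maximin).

The worst-case payoff for each row is a: -7, b: -8, c: -8.
The best of these is -7.

-7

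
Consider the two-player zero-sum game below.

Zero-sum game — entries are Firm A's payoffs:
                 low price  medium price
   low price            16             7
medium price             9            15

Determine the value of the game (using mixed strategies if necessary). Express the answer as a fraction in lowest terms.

Row minima are 7 and 9, so Firm A's maximin is 9; column maxima are 16 and 15, so Firm B's minimax is 15. These differ, so the equilibrium is in mixed strategies.
Let Firm A play low price with probability p. Firm B is indifferent when 16p + 9(1−p) = 7p + 15(1−p), giving p = 2/5.
Let Firm B play low price with probability q. Firm A is indifferent when 16q + 7(1−q) = 9q + 15(1−q), giving q = 8/15.
The value is 16·(8/15) + (7)·(7/15) = 59/5.

59/5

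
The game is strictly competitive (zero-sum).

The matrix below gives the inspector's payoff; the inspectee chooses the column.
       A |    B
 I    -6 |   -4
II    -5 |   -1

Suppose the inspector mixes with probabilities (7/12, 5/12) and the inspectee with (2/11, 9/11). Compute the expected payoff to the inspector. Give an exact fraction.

Against (2/11, 9/11), each row's expected payoff is I: -48/11; II: -19/11.
Taking the (7/12, 5/12)-weighted average: (7/12)·(-48/11) + (5/12)·(-19/11) = -431/132.

-431/132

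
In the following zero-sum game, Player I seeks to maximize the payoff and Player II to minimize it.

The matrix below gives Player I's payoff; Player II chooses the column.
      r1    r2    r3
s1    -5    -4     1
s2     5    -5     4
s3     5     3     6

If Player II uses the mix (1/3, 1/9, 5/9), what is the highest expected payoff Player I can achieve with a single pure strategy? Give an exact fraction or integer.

s1: (-5)·(1/3) + (-4)·(1/9) + (1)·(5/9) = -14/9.
s2: (5)·(1/3) + (-5)·(1/9) + (4)·(5/9) = 10/3.
s3: (5)·(1/3) + (3)·(1/9) + (6)·(5/9) = 16/3.
The best pure response is s3 with expected payoff 16/3.

16/3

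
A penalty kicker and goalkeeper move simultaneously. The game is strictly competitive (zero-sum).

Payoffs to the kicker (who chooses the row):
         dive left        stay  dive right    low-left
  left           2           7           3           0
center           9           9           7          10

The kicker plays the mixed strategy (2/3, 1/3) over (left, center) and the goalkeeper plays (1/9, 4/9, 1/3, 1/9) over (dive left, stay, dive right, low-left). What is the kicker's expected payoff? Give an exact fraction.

154/27

Against (1/9, 4/9, 1/3, 1/9), each row's expected payoff is left: 13/3; center: 76/9.
Taking the (2/3, 1/3)-weighted average: (2/3)·(13/3) + (1/3)·(76/9) = 154/27.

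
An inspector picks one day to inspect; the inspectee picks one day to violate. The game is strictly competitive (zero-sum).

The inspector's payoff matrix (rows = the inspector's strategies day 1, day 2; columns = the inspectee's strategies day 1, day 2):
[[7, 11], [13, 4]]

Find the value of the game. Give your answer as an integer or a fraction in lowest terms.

Row minima are 7 and 4, so the inspector's maximin is 7; column maxima are 13 and 11, so the inspectee's minimax is 11. These differ, so the equilibrium is in mixed strategies.
Let the inspector play day 1 with probability p. The inspectee is indifferent when 7p + 13(1−p) = 11p + 4(1−p), giving p = 9/13.
Let the inspectee play day 1 with probability q. The inspector is indifferent when 7q + 11(1−q) = 13q + 4(1−q), giving q = 7/13.
The value is 7·(7/13) + (11)·(6/13) = 115/13.

115/13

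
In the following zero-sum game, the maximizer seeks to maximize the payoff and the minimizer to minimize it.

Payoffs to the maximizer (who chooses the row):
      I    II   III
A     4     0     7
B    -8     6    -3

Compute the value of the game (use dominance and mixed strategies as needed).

4/3

Column III is strictly dominated by I for the minimizer (it gives the maximizer more in every row).
The remaining 2×2 game on (A, B) × (I, II) has no saddle point. Let the maximizer play A with probability p; indifference gives 4p − 8(1−p) = 6(1−p), so p = 7/9.
Similarly the minimizer's optimal q on I is 1/3, and the value is 4·(1/3) + (0)·(2/3) = 4/3.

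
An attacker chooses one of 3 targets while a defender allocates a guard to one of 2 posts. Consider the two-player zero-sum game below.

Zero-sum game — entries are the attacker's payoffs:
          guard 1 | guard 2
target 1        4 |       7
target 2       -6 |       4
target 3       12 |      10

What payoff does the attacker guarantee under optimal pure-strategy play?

10

Row minima: 4, -6, 10 → the attacker's maximin is 10.
Column maxima: 12, 10 → the defender's minimax is 10.
They coincide at (target 3, guard 2), so the value is 10.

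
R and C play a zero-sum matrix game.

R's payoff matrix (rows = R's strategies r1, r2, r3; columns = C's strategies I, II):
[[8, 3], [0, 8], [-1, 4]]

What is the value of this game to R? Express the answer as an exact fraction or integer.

Row r3 is strictly dominated by row r2, so R never plays it.
The remaining 2×2 game on (r1, r2) × (I, II) has no saddle point. Let R play r1 with probability p; indifference gives 8p = 3p + 8(1−p), so p = 8/13.
Similarly C's optimal q on I is 5/13, and the value is 8·(5/13) + (3)·(8/13) = 64/13.

64/13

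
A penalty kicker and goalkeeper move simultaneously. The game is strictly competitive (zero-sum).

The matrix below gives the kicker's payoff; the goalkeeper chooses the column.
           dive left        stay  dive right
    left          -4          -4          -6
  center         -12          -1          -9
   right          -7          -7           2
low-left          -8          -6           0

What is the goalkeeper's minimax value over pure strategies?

-4

The worst case (largest entry) in each column is dive left: -4, stay: -1, dive right: 2.
The best (smallest) of these is -4.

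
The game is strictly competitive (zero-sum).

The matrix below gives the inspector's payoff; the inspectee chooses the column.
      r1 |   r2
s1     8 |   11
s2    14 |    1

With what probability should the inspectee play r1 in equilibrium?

Row minima are 8 and 1, so the inspector's maximin is 8; column maxima are 14 and 11, so the inspectee's minimax is 11. These differ, so the equilibrium is in mixed strategies.
Let the inspectee play r1 with probability q. The inspector is indifferent when 8q + 11(1−q) = 14q + (1−q), giving q = 5/8.

5/8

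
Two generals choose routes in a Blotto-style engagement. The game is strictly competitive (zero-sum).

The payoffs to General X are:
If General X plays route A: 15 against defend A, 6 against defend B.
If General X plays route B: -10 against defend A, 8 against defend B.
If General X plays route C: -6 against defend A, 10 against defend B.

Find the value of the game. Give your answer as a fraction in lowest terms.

186/25

Row route B is strictly dominated by row route C, so General X never plays it.
The remaining 2×2 game on (route A, route C) × (defend A, defend B) has no saddle point. Let General X play route A with probability p; indifference gives 15p − 6(1−p) = 6p + 10(1−p), so p = 16/25.
Similarly General Y's optimal q on defend A is 4/25, and the value is 15·(4/25) + (6)·(21/25) = 186/25.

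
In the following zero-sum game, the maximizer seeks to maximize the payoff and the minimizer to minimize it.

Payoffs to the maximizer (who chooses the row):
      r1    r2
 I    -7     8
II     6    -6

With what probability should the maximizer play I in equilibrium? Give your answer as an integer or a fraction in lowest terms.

4/9

Row minima are -7 and -6, so the maximizer's maximin is -6; column maxima are 6 and 8, so the minimizer's minimax is 6. These differ, so the equilibrium is in mixed strategies.
Let the maximizer play I with probability p. The minimizer is indifferent when −7p + 6(1−p) = 8p − 6(1−p), giving p = 4/9.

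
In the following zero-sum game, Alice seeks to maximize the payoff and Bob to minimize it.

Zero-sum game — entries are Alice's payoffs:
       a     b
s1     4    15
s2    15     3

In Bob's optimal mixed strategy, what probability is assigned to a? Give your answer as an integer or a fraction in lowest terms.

Row minima are 4 and 3, so Alice's maximin is 4; column maxima are 15 and 15, so Bob's minimax is 15. These differ, so the equilibrium is in mixed strategies.
Let Bob play a with probability q. Alice is indifferent when 4q + 15(1−q) = 15q + 3(1−q), giving q = 12/23.

12/23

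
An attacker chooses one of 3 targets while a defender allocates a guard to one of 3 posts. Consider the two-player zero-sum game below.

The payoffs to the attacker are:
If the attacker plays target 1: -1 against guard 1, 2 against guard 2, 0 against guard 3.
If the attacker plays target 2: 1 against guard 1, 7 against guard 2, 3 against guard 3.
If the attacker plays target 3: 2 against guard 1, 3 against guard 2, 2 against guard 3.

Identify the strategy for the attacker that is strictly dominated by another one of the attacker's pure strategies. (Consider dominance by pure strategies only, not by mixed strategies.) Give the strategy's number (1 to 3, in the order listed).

1

Compare target 1 with target 2: 1 > -1, 7 > 2, 3 > 0.
So target 2 strictly dominates target 1 for the attacker; target 1 is strictly dominated.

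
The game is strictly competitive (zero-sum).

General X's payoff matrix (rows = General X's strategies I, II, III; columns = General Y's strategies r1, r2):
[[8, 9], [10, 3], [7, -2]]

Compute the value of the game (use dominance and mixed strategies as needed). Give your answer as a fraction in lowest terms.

Row III is strictly dominated by row II, so General X never plays it.
The remaining 2×2 game on (I, II) × (r1, r2) has no saddle point. Let General X play I with probability p; indifference gives 8p + 10(1−p) = 9p + 3(1−p), so p = 7/8.
Similarly General Y's optimal q on r1 is 3/4, and the value is 8·(3/4) + (9)·(1/4) = 33/4.

33/4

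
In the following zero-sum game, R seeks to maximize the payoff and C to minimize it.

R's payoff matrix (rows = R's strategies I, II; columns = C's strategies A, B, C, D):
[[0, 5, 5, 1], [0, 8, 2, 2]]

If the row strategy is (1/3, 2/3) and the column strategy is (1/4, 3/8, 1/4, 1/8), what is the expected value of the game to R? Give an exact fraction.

43/12

Against (1/4, 3/8, 1/4, 1/8), each row's expected payoff is I: 13/4; II: 15/4.
Taking the (1/3, 2/3)-weighted average: (1/3)·(13/4) + (2/3)·(15/4) = 43/12.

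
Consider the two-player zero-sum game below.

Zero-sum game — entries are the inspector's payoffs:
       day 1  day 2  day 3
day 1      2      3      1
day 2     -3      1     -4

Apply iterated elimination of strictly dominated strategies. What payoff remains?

1

Row day 2 is strictly dominated by row day 1 (2>-3, 3>1, 1>-4); eliminate day 2.
Column day 2 is strictly dominated by day 1 for the inspectee (2<3); eliminate day 2.
Column day 1 is strictly dominated by day 3 for the inspectee (1<2); eliminate day 1.
Only (day 1, day 3) remains, with payoff 1.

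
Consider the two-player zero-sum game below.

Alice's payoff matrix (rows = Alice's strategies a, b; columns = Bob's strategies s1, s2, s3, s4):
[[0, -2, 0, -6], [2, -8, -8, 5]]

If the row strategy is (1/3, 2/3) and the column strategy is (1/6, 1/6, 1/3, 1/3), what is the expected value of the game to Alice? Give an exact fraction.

Against (1/6, 1/6, 1/3, 1/3), each row's expected payoff is a: -7/3; b: -2.
Taking the (1/3, 2/3)-weighted average: (1/3)·(-7/3) + (2/3)·(-2) = -19/9.

-19/9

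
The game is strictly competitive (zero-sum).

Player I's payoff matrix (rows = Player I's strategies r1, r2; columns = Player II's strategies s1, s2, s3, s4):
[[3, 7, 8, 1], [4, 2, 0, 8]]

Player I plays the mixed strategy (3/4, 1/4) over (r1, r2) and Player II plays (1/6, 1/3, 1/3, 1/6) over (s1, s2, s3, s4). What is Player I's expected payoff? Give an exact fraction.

59/12

Against (1/6, 1/3, 1/3, 1/6), each row's expected payoff is r1: 17/3; r2: 8/3.
Taking the (3/4, 1/4)-weighted average: (3/4)·(17/3) + (1/4)·(8/3) = 59/12.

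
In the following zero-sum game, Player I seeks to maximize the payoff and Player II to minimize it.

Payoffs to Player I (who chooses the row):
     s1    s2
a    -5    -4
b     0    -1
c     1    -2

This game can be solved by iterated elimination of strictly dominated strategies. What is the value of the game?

-1

Row a is strictly dominated by row b (0>-5, -1>-4); eliminate a.
Column s1 is strictly dominated by s2 for Player II (-1<0, -2<1); eliminate s1.
Row c is strictly dominated by row b (-1>-2); eliminate c.
Only (b, s2) remains, with payoff -1.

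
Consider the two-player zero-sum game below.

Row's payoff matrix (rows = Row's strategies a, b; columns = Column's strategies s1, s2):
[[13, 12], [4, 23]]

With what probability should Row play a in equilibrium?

19/20

Row minima are 12 and 4, so Row's maximin is 12; column maxima are 13 and 23, so Column's minimax is 13. These differ, so the equilibrium is in mixed strategies.
Let Row play a with probability p. Column is indifferent when 13p + 4(1−p) = 12p + 23(1−p), giving p = 19/20.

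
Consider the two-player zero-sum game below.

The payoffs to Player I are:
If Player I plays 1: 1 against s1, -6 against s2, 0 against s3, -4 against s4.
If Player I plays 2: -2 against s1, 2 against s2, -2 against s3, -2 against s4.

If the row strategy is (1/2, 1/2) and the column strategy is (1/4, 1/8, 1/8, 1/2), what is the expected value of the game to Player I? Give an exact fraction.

-2

Against (1/4, 1/8, 1/8, 1/2), each row's expected payoff is 1: -5/2; 2: -3/2.
Taking the (1/2, 1/2)-weighted average: (1/2)·(-5/2) + (1/2)·(-3/2) = -2.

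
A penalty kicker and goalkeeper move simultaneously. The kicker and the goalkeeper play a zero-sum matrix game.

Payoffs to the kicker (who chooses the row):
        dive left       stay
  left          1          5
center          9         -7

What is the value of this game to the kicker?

13/5

Row minima are 1 and -7, so the kicker's maximin is 1; column maxima are 9 and 5, so the goalkeeper's minimax is 5. These differ, so the equilibrium is in mixed strategies.
Let the kicker play left with probability p. The goalkeeper is indifferent when p + 9(1−p) = 5p − 7(1−p), giving p = 4/5.
Let the goalkeeper play dive left with probability q. The kicker is indifferent when q + 5(1−q) = 9q − 7(1−q), giving q = 3/5.
The value is 1·(3/5) + (5)·(2/5) = 13/5.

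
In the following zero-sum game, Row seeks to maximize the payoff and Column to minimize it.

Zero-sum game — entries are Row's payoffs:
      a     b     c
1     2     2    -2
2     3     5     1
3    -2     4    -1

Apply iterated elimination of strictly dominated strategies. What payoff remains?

Column b is strictly dominated by c for Column (-2<2, 1<5, -1<4); eliminate b.
Row 1 is strictly dominated by row 2 (3>2, 1>-2); eliminate 1.
Row 3 is strictly dominated by row 2 (3>-2, 1>-1); eliminate 3.
Column a is strictly dominated by c for Column (1<3); eliminate a.
Only (2, c) remains, with payoff 1.

1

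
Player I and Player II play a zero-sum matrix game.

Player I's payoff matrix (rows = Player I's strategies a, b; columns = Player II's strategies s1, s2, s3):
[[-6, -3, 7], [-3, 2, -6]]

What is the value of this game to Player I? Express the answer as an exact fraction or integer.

Column s2 is strictly dominated by s1 for Player II (it gives Player I more in every row).
The remaining 2×2 game on (a, b) × (s1, s3) has no saddle point. Let Player I play a with probability p; indifference gives −6p − 3(1−p) = 7p − 6(1−p), so p = 3/16.
Similarly Player II's optimal q on s1 is 13/16, and the value is -6·(13/16) + (7)·(3/16) = -57/16.

-57/16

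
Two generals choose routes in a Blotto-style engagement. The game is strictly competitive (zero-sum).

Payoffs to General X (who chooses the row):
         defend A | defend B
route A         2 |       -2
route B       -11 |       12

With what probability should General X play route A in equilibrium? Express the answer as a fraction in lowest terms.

23/27

Row minima are -2 and -11, so General X's maximin is -2; column maxima are 2 and 12, so General Y's minimax is 2. These differ, so the equilibrium is in mixed strategies.
Let General X play route A with probability p. General Y is indifferent when 2p − 11(1−p) = −2p + 12(1−p), giving p = 23/27.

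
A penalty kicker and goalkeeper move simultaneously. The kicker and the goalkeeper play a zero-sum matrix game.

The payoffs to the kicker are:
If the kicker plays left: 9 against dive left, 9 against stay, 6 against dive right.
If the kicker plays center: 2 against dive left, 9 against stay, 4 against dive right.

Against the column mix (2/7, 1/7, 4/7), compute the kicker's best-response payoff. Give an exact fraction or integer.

left: (9)·(2/7) + (9)·(1/7) + (6)·(4/7) = 51/7.
center: (2)·(2/7) + (9)·(1/7) + (4)·(4/7) = 29/7.
The best pure response is left with expected payoff 51/7.

51/7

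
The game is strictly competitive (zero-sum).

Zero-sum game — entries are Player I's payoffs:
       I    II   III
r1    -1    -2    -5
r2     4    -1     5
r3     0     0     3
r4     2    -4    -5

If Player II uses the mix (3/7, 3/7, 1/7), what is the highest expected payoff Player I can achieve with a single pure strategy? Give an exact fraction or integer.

2

r1: (-1)·(3/7) + (-2)·(3/7) + (-5)·(1/7) = -2.
r2: (4)·(3/7) + (-1)·(3/7) + (5)·(1/7) = 2.
r3: (0)·(3/7) + (0)·(3/7) + (3)·(1/7) = 3/7.
r4: (2)·(3/7) + (-4)·(3/7) + (-5)·(1/7) = -11/7.
The best pure response is r2 with expected payoff 2.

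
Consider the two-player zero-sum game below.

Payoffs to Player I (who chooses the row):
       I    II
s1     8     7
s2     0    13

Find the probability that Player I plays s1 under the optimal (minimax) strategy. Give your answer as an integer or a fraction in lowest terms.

13/14

Row minima are 7 and 0, so Player I's maximin is 7; column maxima are 8 and 13, so Player II's minimax is 8. These differ, so the equilibrium is in mixed strategies.
Let Player I play s1 with probability p. Player II is indifferent when 8p = 7p + 13(1−p), giving p = 13/14.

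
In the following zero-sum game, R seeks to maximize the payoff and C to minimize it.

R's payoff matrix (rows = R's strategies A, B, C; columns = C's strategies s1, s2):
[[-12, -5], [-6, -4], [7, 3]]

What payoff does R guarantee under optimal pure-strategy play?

3

Row minima: -12, -6, 3 → R's maximin is 3.
Column maxima: 7, 3 → C's minimax is 3.
They coincide at (C, s2), so the value is 3.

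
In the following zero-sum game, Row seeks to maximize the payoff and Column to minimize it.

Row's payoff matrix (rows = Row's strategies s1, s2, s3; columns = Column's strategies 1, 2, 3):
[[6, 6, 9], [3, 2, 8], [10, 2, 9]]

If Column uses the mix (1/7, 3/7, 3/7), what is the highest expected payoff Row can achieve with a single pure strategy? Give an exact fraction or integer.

s1: (6)·(1/7) + (6)·(3/7) + (9)·(3/7) = 51/7.
s2: (3)·(1/7) + (2)·(3/7) + (8)·(3/7) = 33/7.
s3: (10)·(1/7) + (2)·(3/7) + (9)·(3/7) = 43/7.
The best pure response is s1 with expected payoff 51/7.

51/7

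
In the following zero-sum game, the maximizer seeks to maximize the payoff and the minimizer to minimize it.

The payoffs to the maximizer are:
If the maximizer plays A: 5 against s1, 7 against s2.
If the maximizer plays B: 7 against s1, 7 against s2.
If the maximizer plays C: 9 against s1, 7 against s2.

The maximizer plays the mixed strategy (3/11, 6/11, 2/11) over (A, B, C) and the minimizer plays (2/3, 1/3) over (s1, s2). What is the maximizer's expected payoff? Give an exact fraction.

227/33

Against (2/3, 1/3), each row's expected payoff is A: 17/3; B: 7; C: 25/3.
Taking the (3/11, 6/11, 2/11)-weighted average: (3/11)·(17/3) + (6/11)·(7) + (2/11)·(25/3) = 227/33.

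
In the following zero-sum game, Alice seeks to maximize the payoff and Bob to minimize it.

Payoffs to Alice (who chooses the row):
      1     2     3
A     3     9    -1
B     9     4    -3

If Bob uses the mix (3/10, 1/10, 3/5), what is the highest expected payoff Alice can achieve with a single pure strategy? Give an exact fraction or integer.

13/10

A: (3)·(3/10) + (9)·(1/10) + (-1)·(3/5) = 6/5.
B: (9)·(3/10) + (4)·(1/10) + (-3)·(3/5) = 13/10.
The best pure response is B with expected payoff 13/10.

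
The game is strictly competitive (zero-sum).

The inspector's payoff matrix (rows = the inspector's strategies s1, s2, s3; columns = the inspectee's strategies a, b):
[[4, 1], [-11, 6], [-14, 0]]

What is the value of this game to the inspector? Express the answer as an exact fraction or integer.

7/4

Row s3 is strictly dominated by row s2, so the inspector never plays it.
The remaining 2×2 game on (s1, s2) × (a, b) has no saddle point. Let the inspector play s1 with probability p; indifference gives 4p − 11(1−p) = p + 6(1−p), so p = 17/20.
Similarly the inspectee's optimal q on a is 1/4, and the value is 4·(1/4) + (1)·(3/4) = 7/4.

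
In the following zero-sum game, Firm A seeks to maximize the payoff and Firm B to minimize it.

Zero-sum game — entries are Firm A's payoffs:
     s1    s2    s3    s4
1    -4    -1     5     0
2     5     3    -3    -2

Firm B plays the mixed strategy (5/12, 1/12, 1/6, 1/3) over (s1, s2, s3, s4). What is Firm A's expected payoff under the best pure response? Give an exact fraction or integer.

1: (-4)·(5/12) + (-1)·(1/12) + (5)·(1/6) + (0)·(1/3) = -11/12.
2: (5)·(5/12) + (3)·(1/12) + (-3)·(1/6) + (-2)·(1/3) = 7/6.
The best pure response is 2 with expected payoff 7/6.

7/6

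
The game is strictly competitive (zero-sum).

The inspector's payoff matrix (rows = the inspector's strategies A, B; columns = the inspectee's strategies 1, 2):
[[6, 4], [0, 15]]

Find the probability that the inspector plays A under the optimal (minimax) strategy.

Row minima are 4 and 0, so the inspector's maximin is 4; column maxima are 6 and 15, so the inspectee's minimax is 6. These differ, so the equilibrium is in mixed strategies.
Let the inspector play A with probability p. The inspectee is indifferent when 6p = 4p + 15(1−p), giving p = 15/17.

15/17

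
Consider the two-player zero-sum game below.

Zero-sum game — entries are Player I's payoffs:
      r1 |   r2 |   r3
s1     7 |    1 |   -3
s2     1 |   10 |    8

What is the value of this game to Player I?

Column r2 is strictly dominated by r3 for Player II (it gives Player I more in every row).
The remaining 2×2 game on (s1, s2) × (r1, r3) has no saddle point. Let Player I play s1 with probability p; indifference gives 7p + (1−p) = −3p + 8(1−p), so p = 7/17.
Similarly Player II's optimal q on r1 is 11/17, and the value is 7·(11/17) + (-3)·(6/17) = 59/17.

59/17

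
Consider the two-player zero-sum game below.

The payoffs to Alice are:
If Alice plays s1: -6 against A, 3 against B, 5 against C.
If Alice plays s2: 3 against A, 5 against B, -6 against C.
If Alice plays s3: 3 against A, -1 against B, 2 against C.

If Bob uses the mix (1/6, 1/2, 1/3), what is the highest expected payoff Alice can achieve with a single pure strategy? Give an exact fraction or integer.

13/6

s1: (-6)·(1/6) + (3)·(1/2) + (5)·(1/3) = 13/6.
s2: (3)·(1/6) + (5)·(1/2) + (-6)·(1/3) = 1.
s3: (3)·(1/6) + (-1)·(1/2) + (2)·(1/3) = 2/3.
The best pure response is s1 with expected payoff 13/6.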